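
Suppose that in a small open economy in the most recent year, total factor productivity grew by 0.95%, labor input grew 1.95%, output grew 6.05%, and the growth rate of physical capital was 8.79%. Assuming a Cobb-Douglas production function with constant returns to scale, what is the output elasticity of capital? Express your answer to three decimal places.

0.461

gY = gA + α·gK + (1−α)·gL, so gY − gA − gL = α(gK − gL).
6.05 − 0.95 − 1.95 = α × (8.79 − 1.95).
3.15 = 6.84 α, so α = 0.46053.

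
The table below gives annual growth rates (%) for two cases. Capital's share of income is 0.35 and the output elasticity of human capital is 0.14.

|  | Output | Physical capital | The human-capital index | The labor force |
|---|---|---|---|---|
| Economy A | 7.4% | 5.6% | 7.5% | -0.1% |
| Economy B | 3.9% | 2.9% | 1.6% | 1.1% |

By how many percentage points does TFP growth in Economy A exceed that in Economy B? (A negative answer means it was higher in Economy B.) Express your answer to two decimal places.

Labor's share = 1 − 0.35 − 0.14 = 0.51.
Economy A: TFP = 7.4 − 1.96 − 1.05 + 0.051 = 4.441%.
Economy B: TFP = 3.9 − 1.015 − 0.224 − 0.561 = 2.1%.
Difference = 4.441 − (2.1) = 2.341 pp.

2.34 percentage points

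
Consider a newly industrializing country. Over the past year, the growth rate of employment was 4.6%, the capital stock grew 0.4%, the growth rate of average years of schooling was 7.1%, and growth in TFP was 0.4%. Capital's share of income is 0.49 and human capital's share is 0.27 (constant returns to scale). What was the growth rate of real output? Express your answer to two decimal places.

Labor's share = 1 − 0.49 − 0.27 = 0.24.
The capital stock: 0.49 × 0.4 = 0.196 pp.
Average years of schooling: 0.27 × 7.1 = 1.917 pp.
Employment: 0.24 × 4.6 = 1.104 pp.
Output growth = 0.4 + 3.217 = 3.617%.

Real output growth was 3.62%.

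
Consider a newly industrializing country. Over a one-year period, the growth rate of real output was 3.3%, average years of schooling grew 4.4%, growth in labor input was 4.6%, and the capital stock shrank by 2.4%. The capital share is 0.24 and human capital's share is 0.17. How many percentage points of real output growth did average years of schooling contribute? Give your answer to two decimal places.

Contribution = share × growth = 0.17 × 4.4 = 0.748 pp.

0.75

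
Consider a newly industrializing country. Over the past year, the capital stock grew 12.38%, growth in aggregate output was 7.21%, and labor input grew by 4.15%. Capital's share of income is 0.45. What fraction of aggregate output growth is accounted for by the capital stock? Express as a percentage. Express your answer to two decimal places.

The capital stock accounted for 77.27% of growth.

The capital stock contributed 0.45 × 12.38 = 5.571 pp.
Share of growth = 5.571 / 7.21 × 100 = 77.2677%.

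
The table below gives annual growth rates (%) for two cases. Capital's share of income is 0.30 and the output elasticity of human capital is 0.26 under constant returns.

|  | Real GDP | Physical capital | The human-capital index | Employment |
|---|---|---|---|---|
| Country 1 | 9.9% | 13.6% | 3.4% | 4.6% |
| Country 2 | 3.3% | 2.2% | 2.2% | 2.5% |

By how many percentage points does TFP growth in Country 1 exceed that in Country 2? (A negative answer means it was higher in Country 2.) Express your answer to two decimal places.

Labor's share = 1 − 0.3 − 0.26 = 0.44.
Country 1: TFP = 9.9 − 4.08 − 0.884 − 2.024 = 2.912%.
Country 2: TFP = 3.3 − 0.66 − 0.572 − 1.1 = 0.968%.
Difference = 2.912 − (0.968) = 1.944 pp.

1.94 percentage points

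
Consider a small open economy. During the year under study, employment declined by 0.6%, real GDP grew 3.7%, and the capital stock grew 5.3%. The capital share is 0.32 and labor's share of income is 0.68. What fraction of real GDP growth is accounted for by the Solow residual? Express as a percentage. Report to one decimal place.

Labor's share = 1 − 0.32 = 0.68.
The capital stock: 0.32 × 5.3 = 1.696 pp.
Employment: 0.68 × (-0.6) = -0.408 pp.
TFP growth = 3.7 − 1.288 = 2.412%.
TFP share of growth = 2.412 / 3.7 × 100 = 65.189%.

65.2%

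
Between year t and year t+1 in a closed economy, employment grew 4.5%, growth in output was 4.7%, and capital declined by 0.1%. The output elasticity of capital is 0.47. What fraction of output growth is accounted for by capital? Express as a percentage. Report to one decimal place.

Capital contributed 0.47 × (-0.1) = -0.047 pp.
Share of growth = -0.047 / 4.7 × 100 = -1%.

-1.0%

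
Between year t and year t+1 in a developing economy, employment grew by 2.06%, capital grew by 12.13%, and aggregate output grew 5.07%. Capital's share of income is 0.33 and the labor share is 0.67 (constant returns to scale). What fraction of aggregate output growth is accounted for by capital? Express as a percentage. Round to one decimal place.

Capital contributed 0.33 × 12.13 = 4.0029 pp.
Share of growth = 4.0029 / 5.07 × 100 = 78.953%.

79.0%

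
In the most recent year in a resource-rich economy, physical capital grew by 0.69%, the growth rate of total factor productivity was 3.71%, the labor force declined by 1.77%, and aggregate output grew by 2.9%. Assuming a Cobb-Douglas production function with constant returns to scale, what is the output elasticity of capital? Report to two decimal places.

gY = gA + α·gK + (1−α)·gL, so gY − gA − gL = α(gK − gL).
2.9 − 3.71 + 1.77 = α × (0.69 − (-1.77)).
0.96 = 2.46 α, so α = 0.3902.

The output elasticity of capital is 0.39.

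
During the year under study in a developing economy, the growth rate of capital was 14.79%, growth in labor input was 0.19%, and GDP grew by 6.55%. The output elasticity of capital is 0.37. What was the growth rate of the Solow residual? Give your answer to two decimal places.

0.96%

Labor's share = 1 − 0.37 = 0.63.
Capital: 0.37 × 14.79 = 5.4723 pp.
Labor input: 0.63 × 0.19 = 0.1197 pp.
TFP growth = 6.55 − 5.592 = 0.958%.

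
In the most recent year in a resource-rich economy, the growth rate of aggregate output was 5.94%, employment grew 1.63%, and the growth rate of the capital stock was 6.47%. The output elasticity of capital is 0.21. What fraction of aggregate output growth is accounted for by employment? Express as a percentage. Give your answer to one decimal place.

Labor's share = 1 − 0.21 = 0.79.
Employment contributed 0.79 × 1.63 = 1.2877 pp.
Share of growth = 1.2877 / 5.94 × 100 = 21.678%.

21.7%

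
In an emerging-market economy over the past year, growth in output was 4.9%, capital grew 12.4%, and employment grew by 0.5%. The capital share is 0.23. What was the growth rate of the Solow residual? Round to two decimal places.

Labor's share = 1 − 0.23 = 0.77.
Capital: 0.23 × 12.4 = 2.852 pp.
Employment: 0.77 × 0.5 = 0.385 pp.
TFP growth = 4.9 − 3.237 = 1.663%.

1.66%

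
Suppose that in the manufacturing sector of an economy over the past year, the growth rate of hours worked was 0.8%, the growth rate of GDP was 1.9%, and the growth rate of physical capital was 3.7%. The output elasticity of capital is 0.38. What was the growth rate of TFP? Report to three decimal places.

-0.002%

Labor's share = 1 − 0.38 = 0.62.
Physical capital: 0.38 × 3.7 = 1.406 pp.
Hours worked: 0.62 × 0.8 = 0.496 pp.
TFP growth = 1.9 − 1.902 = -0.002%.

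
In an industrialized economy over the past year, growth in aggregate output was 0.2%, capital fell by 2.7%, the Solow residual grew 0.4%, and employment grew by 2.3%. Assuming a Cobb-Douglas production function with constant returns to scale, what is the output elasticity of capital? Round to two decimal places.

The output elasticity of capital is 0.50.

gY = gA + α·gK + (1−α)·gL, so gY − gA − gL = α(gK − gL).
0.2 − 0.4 − 2.3 = α × (-2.7 − 2.3).
-2.5 = -5 α, so α = 0.5.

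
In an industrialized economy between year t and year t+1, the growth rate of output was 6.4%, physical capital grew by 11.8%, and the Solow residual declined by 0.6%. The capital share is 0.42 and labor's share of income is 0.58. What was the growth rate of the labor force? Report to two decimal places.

The labor force grew 3.52%.

Labor's share = 1 − 0.42 = 0.58.
gY = gA + 0.42×11.8 + 0.58×g.
0.58×g = 6.4 + 0.6 − 4.956 = 2.044.
g = 2.044 / 0.58 = 3.5241%.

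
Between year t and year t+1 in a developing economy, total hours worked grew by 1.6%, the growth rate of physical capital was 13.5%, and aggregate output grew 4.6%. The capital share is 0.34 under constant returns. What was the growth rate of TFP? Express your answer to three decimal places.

Labor's share = 1 − 0.34 = 0.66.
Physical capital: 0.34 × 13.5 = 4.59 pp.
Total hours worked: 0.66 × 1.6 = 1.056 pp.
TFP growth = 4.6 − 5.646 = -1.046%.

-1.046%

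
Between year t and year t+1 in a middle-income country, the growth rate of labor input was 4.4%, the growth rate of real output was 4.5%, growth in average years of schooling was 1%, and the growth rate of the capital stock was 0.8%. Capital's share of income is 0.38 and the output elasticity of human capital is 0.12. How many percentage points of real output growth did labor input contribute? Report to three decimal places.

2.200 percentage points

Labor's share = 1 − 0.38 − 0.12 = 0.5.
Contribution = share × growth = 0.5 × 4.4 = 2.2 pp.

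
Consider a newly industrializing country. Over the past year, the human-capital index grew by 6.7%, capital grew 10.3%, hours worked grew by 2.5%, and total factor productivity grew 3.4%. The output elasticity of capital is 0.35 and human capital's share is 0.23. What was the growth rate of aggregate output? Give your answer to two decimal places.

Labor's share = 1 − 0.35 − 0.23 = 0.42.
Capital: 0.35 × 10.3 = 3.605 pp.
The human-capital index: 0.23 × 6.7 = 1.541 pp.
Hours worked: 0.42 × 2.5 = 1.05 pp.
Output growth = 3.4 + 6.196 = 9.596%.

Aggregate output grew 9.60%.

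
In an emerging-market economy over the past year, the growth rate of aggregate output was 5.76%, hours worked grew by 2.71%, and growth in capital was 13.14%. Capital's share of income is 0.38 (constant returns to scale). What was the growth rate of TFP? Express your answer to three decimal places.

-0.913%

Labor's share = 1 − 0.38 = 0.62.
Capital: 0.38 × 13.14 = 4.9932 pp.
Hours worked: 0.62 × 2.71 = 1.6802 pp.
TFP growth = 5.76 − 6.6734 = -0.9134%.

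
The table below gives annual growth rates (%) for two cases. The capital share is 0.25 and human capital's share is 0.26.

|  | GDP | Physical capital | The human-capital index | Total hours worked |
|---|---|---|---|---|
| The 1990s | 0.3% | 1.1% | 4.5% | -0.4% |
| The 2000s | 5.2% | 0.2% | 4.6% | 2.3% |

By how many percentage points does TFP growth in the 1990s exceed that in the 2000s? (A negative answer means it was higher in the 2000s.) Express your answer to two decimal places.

-3.78 percentage points

Labor's share = 1 − 0.25 − 0.26 = 0.49.
The 1990s: TFP = 0.3 − 0.275 − 1.17 + 0.196 = -0.949%.
The 2000s: TFP = 5.2 − 0.05 − 1.196 − 1.127 = 2.827%.
Difference = -0.949 − (2.827) = -3.776 pp.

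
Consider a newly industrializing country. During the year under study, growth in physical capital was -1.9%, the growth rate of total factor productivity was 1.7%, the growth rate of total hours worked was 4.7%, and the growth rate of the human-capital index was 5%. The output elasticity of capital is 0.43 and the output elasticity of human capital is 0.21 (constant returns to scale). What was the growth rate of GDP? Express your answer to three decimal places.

Labor's share = 1 − 0.43 − 0.21 = 0.36.
Physical capital: 0.43 × (-1.9) = -0.817 pp.
The human-capital index: 0.21 × 5 = 1.05 pp.
Total hours worked: 0.36 × 4.7 = 1.692 pp.
Output growth = 1.7 + 1.925 = 3.625%.

3.625%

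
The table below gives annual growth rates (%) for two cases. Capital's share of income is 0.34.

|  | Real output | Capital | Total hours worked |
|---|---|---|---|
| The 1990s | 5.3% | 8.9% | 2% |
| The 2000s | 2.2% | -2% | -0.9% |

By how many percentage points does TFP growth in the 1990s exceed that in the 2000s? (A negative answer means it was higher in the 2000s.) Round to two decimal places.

Labor's share = 1 − 0.34 = 0.66.
The 1990s: TFP = 5.3 − 3.026 − 1.32 = 0.954%.
The 2000s: TFP = 2.2 + 0.68 + 0.594 = 3.474%.
Difference = 0.954 − (3.474) = -2.52 pp.

-2.52 percentage points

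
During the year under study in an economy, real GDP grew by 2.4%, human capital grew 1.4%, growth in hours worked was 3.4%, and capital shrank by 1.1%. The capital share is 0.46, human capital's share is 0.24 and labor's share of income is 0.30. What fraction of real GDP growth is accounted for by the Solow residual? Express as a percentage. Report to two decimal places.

Labor's share = 1 − 0.46 − 0.24 = 0.3.
Capital: 0.46 × (-1.1) = -0.506 pp.
Human capital: 0.24 × 1.4 = 0.336 pp.
Hours worked: 0.3 × 3.4 = 1.02 pp.
TFP growth = 2.4 − 0.85 = 1.55%.
TFP share of growth = 1.55 / 2.4 × 100 = 64.5833%.

The Solow residual accounted for 64.58% of growth.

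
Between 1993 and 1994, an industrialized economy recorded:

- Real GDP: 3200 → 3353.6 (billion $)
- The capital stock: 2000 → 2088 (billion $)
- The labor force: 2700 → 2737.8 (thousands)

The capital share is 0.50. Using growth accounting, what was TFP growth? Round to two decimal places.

1.90%

Real GDP growth = (3353.6 − 3200) / 3200 = 4.8%.
The capital stock growth = (2088 − 2000) / 2000 = 4.4%.
The labor force growth = (2737.8 − 2700) / 2700 = 1.4%.
Labor's share = 1 − 0.5 = 0.5.
The capital stock: 0.5 × 4.4 = 2.2 pp.
The labor force: 0.5 × 1.4 = 0.7 pp.
TFP growth = 4.8 − 2.9 = 1.9%.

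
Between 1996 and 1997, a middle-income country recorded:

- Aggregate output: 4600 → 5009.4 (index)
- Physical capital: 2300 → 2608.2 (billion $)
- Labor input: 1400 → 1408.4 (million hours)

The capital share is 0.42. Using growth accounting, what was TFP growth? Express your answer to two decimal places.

Aggregate output growth = (5009.4 − 4600) / 4600 = 8.9%.
Physical capital growth = (2608.2 − 2300) / 2300 = 13.4%.
Labor input growth = (1408.4 − 1400) / 1400 = 0.6%.
Labor's share = 1 − 0.42 = 0.58.
Physical capital: 0.42 × 13.4 = 5.628 pp.
Labor input: 0.58 × 0.6 = 0.348 pp.
TFP growth = 8.9 − 5.976 = 2.924%.

2.92%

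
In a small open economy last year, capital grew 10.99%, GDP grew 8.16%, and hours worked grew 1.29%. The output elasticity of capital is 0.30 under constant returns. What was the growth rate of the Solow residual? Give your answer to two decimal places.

Labor's share = 1 − 0.3 = 0.7.
Capital: 0.3 × 10.99 = 3.297 pp.
Hours worked: 0.7 × 1.29 = 0.903 pp.
TFP growth = 8.16 − 4.2 = 3.96%.

The Solow residual grew 3.96%.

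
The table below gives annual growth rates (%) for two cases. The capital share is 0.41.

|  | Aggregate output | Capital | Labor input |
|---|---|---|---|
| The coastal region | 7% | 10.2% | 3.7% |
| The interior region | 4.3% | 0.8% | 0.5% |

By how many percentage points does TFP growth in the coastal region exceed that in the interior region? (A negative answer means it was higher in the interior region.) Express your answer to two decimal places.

-3.04 percentage points

Labor's share = 1 − 0.41 = 0.59.
The coastal region: TFP = 7 − 4.182 − 2.183 = 0.635%.
The interior region: TFP = 4.3 − 0.328 − 0.295 = 3.677%.
Difference = 0.635 − (3.677) = -3.042 pp.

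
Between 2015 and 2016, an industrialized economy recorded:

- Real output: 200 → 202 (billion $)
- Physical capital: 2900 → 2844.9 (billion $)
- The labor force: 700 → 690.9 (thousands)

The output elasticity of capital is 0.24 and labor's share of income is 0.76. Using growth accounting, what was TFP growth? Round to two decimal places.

Real output growth = (202 − 200) / 200 = 1%.
Physical capital growth = (2844.9 − 2900) / 2900 = -1.9%.
The labor force growth = (690.9 − 700) / 700 = -1.3%.
Labor's share = 1 − 0.24 = 0.76.
Physical capital: 0.24 × (-1.9) = -0.456 pp.
The labor force: 0.76 × (-1.3) = -0.988 pp.
TFP growth = 1 + 1.444 = 2.444%.

TFP grew 2.44%.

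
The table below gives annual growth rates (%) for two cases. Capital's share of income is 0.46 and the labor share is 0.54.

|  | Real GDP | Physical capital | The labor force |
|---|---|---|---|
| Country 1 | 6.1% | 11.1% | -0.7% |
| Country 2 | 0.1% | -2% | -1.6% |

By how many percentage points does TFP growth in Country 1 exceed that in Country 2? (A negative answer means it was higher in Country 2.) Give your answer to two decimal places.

-0.51 percentage points

Labor's share = 1 − 0.46 = 0.54.
Country 1: TFP = 6.1 − 5.106 + 0.378 = 1.372%.
Country 2: TFP = 0.1 + 0.92 + 0.864 = 1.884%.
Difference = 1.372 − (1.884) = -0.512 pp.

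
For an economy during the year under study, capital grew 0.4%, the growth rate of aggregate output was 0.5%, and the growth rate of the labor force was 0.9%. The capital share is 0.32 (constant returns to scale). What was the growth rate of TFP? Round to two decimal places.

Labor's share = 1 − 0.32 = 0.68.
Capital: 0.32 × 0.4 = 0.128 pp.
The labor force: 0.68 × 0.9 = 0.612 pp.
TFP growth = 0.5 − 0.74 = -0.24%.

-0.24%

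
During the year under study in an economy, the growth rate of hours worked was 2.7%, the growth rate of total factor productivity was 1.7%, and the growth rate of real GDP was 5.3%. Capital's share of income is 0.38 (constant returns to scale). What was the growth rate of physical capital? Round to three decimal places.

Labor's share = 1 − 0.38 = 0.62.
gY = gA + 0.62×2.7 + 0.38×g.
0.38×g = 5.3 − 1.7 − 1.674 = 1.926.
g = 1.926 / 0.38 = 5.06842%.

Physical capital growth was 5.068%.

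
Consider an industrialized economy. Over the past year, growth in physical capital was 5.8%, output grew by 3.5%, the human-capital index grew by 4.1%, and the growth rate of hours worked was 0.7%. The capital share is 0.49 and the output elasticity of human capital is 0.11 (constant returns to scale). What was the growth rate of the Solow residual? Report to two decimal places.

-0.07%

Labor's share = 1 − 0.49 − 0.11 = 0.4.
Physical capital: 0.49 × 5.8 = 2.842 pp.
The human-capital index: 0.11 × 4.1 = 0.451 pp.
Hours worked: 0.4 × 0.7 = 0.28 pp.
TFP growth = 3.5 − 3.573 = -0.073%.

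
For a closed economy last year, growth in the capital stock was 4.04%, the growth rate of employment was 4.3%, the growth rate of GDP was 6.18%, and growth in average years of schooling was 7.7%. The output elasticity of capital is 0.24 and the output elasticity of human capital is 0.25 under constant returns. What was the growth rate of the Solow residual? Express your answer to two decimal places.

1.09%

Labor's share = 1 − 0.24 − 0.25 = 0.51.
The capital stock: 0.24 × 4.04 = 0.9696 pp.
Average years of schooling: 0.25 × 7.7 = 1.925 pp.
Employment: 0.51 × 4.3 = 2.193 pp.
TFP growth = 6.18 − 5.0876 = 1.0924%.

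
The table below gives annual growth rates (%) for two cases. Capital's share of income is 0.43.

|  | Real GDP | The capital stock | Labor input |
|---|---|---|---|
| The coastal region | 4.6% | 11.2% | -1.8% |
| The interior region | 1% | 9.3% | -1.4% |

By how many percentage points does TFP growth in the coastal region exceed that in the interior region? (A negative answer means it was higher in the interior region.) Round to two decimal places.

3.01 percentage points

Labor's share = 1 − 0.43 = 0.57.
The coastal region: TFP = 4.6 − 4.816 + 1.026 = 0.81%.
The interior region: TFP = 1 − 3.999 + 0.798 = -2.201%.
Difference = 0.81 − (-2.201) = 3.011 pp.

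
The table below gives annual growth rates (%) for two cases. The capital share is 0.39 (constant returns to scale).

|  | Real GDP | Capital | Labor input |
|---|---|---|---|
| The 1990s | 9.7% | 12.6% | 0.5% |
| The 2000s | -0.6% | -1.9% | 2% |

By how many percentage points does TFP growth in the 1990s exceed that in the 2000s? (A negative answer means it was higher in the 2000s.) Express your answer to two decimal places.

Labor's share = 1 − 0.39 = 0.61.
The 1990s: TFP = 9.7 − 4.914 − 0.305 = 4.481%.
The 2000s: TFP = -0.6 + 0.741 − 1.22 = -1.079%.
Difference = 4.481 − (-1.079) = 5.56 pp.

5.56 percentage points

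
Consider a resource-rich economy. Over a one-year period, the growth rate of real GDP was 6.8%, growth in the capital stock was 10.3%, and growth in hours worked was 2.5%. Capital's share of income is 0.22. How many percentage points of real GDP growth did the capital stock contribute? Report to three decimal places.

2.266

Contribution = share × growth = 0.22 × 10.3 = 2.266 pp.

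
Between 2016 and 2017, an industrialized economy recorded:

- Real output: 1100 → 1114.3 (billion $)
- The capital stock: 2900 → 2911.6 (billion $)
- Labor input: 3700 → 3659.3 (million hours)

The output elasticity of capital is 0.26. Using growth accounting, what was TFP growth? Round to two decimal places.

Real output growth = (1114.3 − 1100) / 1100 = 1.3%.
The capital stock growth = (2911.6 − 2900) / 2900 = 0.4%.
Labor input growth = (3659.3 − 3700) / 3700 = -1.1%.
Labor's share = 1 − 0.26 = 0.74.
The capital stock: 0.26 × 0.4 = 0.104 pp.
Labor input: 0.74 × (-1.1) = -0.814 pp.
TFP growth = 1.3 + 0.71 = 2.01%.

2.01%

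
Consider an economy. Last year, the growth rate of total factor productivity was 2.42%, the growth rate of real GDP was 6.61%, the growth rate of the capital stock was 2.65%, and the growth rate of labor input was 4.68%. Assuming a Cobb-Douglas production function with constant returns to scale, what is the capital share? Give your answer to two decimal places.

gY = gA + α·gK + (1−α)·gL, so gY − gA − gL = α(gK − gL).
6.61 − 2.42 − 4.68 = α × (2.65 − 4.68).
-0.49 = -2.03 α, so α = 0.2414.

0.24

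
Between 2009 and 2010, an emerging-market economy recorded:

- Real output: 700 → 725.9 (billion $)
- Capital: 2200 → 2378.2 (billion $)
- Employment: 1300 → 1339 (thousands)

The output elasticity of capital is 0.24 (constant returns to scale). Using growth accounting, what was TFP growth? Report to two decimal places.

Real output growth = (725.9 − 700) / 700 = 3.7%.
Capital growth = (2378.2 − 2200) / 2200 = 8.1%.
Employment growth = (1339 − 1300) / 1300 = 3%.
Labor's share = 1 − 0.24 = 0.76.
Capital: 0.24 × 8.1 = 1.944 pp.
Employment: 0.76 × 3 = 2.28 pp.
TFP growth = 3.7 − 4.224 = -0.524%.

-0.52%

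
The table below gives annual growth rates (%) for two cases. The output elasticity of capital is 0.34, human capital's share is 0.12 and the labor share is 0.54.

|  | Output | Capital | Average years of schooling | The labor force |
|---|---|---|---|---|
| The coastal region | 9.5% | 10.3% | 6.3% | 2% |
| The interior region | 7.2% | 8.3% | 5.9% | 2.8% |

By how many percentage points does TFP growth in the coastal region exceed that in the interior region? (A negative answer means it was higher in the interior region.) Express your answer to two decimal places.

Labor's share = 1 − 0.34 − 0.12 = 0.54.
The coastal region: TFP = 9.5 − 3.502 − 0.756 − 1.08 = 4.162%.
The interior region: TFP = 7.2 − 2.822 − 0.708 − 1.512 = 2.158%.
Difference = 4.162 − (2.158) = 2.004 pp.

2.00 percentage points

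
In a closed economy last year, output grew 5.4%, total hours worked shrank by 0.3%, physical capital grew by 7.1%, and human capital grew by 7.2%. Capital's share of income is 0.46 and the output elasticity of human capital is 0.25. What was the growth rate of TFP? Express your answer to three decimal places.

0.421%

Labor's share = 1 − 0.46 − 0.25 = 0.29.
Physical capital: 0.46 × 7.1 = 3.266 pp.
Human capital: 0.25 × 7.2 = 1.8 pp.
Total hours worked: 0.29 × (-0.3) = -0.087 pp.
TFP growth = 5.4 − 4.979 = 0.421%.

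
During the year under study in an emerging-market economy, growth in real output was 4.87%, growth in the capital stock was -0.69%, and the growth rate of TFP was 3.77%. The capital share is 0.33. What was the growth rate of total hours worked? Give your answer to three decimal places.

Labor's share = 1 − 0.33 = 0.67.
gY = gA + 0.33×(-0.69) + 0.67×g.
0.67×g = 4.87 − 3.77 + 0.2277 = 1.3277.
g = 1.3277 / 0.67 = 1.98164%.

1.982%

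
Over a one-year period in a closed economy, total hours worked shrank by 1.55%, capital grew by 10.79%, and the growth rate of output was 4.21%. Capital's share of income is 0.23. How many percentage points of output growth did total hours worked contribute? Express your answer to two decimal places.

Labor's share = 1 − 0.23 = 0.77.
Contribution = share × growth = 0.77 × (-1.55) = -1.1935 pp.

-1.19 percentage points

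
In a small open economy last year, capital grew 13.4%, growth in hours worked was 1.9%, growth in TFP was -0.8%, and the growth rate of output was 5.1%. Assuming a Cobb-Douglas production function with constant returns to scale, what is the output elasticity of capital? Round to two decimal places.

The output elasticity of capital is 0.35.

gY = gA + α·gK + (1−α)·gL, so gY − gA − gL = α(gK − gL).
5.1 + 0.8 − 1.9 = α × (13.4 − 1.9).
4 = 11.5 α, so α = 0.3478.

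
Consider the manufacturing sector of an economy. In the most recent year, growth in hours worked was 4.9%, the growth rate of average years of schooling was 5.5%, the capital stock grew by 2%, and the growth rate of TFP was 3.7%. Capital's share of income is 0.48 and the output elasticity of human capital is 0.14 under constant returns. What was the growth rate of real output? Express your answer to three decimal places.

Real output growth was 7.292%.

Labor's share = 1 − 0.48 − 0.14 = 0.38.
The capital stock: 0.48 × 2 = 0.96 pp.
Average years of schooling: 0.14 × 5.5 = 0.77 pp.
Hours worked: 0.38 × 4.9 = 1.862 pp.
Output growth = 3.7 + 3.592 = 7.292%.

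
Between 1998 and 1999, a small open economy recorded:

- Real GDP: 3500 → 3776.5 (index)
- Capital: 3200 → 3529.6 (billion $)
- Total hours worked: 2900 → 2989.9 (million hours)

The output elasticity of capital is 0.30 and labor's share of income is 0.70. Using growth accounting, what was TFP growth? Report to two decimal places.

2.64%

Real GDP growth = (3776.5 − 3500) / 3500 = 7.9%.
Capital growth = (3529.6 − 3200) / 3200 = 10.3%.
Total hours worked growth = (2989.9 − 2900) / 2900 = 3.1%.
Labor's share = 1 − 0.3 = 0.7.
Capital: 0.3 × 10.3 = 3.09 pp.
Total hours worked: 0.7 × 3.1 = 2.17 pp.
TFP growth = 7.9 − 5.26 = 2.64%.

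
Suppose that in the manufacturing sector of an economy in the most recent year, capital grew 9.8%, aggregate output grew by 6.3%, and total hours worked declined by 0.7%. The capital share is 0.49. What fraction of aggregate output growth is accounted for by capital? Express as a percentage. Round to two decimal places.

Capital contributed 0.49 × 9.8 = 4.802 pp.
Share of growth = 4.802 / 6.3 × 100 = 76.2222%.

76.22%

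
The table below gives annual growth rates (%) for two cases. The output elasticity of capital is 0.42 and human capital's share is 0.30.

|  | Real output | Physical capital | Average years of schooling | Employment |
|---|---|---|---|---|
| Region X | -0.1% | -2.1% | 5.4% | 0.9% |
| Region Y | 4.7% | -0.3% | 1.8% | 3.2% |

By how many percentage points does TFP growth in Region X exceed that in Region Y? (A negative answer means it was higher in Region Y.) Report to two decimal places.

-4.48 percentage points

Labor's share = 1 − 0.42 − 0.3 = 0.28.
Region X: TFP = -0.1 + 0.882 − 1.62 − 0.252 = -1.09%.
Region Y: TFP = 4.7 + 0.126 − 0.54 − 0.896 = 3.39%.
Difference = -1.09 − (3.39) = -4.48 pp.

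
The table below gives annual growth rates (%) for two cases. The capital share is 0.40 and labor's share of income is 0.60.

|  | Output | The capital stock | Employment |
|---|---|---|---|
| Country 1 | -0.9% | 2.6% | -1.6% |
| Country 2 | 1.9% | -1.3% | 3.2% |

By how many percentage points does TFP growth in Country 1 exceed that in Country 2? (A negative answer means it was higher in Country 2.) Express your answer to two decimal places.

-1.48 percentage points

Labor's share = 1 − 0.4 = 0.6.
Country 1: TFP = -0.9 − 1.04 + 0.96 = -0.98%.
Country 2: TFP = 1.9 + 0.52 − 1.92 = 0.5%.
Difference = -0.98 − (0.5) = -1.48 pp.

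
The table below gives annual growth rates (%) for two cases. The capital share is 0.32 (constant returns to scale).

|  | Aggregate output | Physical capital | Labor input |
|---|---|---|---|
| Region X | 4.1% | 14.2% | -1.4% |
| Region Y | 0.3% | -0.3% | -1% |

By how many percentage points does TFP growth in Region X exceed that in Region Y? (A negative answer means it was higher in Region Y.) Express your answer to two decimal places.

-0.57 percentage points

Labor's share = 1 − 0.32 = 0.68.
Region X: TFP = 4.1 − 4.544 + 0.952 = 0.508%.
Region Y: TFP = 0.3 + 0.096 + 0.68 = 1.076%.
Difference = 0.508 − (1.076) = -0.568 pp.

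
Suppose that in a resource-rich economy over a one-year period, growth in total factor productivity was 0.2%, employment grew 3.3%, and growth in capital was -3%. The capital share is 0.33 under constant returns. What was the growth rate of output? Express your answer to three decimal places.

Labor's share = 1 − 0.33 = 0.67.
Capital: 0.33 × (-3) = -0.99 pp.
Employment: 0.67 × 3.3 = 2.211 pp.
Output growth = 0.2 + 1.221 = 1.421%.

Output growth was 1.421%.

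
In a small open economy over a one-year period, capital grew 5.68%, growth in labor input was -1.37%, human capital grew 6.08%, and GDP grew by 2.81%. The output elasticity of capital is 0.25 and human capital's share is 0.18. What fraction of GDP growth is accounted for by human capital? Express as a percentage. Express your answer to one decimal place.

38.9%

Human capital contributed 0.18 × 6.08 = 1.0944 pp.
Share of growth = 1.0944 / 2.81 × 100 = 38.947%.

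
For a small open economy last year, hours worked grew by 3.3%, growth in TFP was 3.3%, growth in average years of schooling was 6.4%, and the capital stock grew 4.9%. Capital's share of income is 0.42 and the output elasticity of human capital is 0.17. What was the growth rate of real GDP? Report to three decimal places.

Labor's share = 1 − 0.42 − 0.17 = 0.41.
The capital stock: 0.42 × 4.9 = 2.058 pp.
Average years of schooling: 0.17 × 6.4 = 1.088 pp.
Hours worked: 0.41 × 3.3 = 1.353 pp.
Output growth = 3.3 + 4.499 = 7.799%.

Real GDP growth was 7.799%.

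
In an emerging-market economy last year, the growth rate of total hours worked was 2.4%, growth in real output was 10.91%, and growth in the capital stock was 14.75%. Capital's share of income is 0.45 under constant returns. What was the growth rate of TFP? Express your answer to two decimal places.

2.95%

Labor's share = 1 − 0.45 = 0.55.
The capital stock: 0.45 × 14.75 = 6.6375 pp.
Total hours worked: 0.55 × 2.4 = 1.32 pp.
TFP growth = 10.91 − 7.9575 = 2.9525%.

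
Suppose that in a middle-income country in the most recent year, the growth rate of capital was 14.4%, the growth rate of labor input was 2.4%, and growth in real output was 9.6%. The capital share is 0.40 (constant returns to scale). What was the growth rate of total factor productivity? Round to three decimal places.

Labor's share = 1 − 0.4 = 0.6.
Capital: 0.4 × 14.4 = 5.76 pp.
Labor input: 0.6 × 2.4 = 1.44 pp.
TFP growth = 9.6 − 7.2 = 2.4%.

Total factor productivity growth was 2.400%.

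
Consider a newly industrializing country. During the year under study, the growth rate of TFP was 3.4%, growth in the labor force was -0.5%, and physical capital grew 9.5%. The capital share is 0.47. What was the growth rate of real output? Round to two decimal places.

Real output grew 7.60%.

Labor's share = 1 − 0.47 = 0.53.
Physical capital: 0.47 × 9.5 = 4.465 pp.
The labor force: 0.53 × (-0.5) = -0.265 pp.
Output growth = 3.4 + 4.2 = 7.6%.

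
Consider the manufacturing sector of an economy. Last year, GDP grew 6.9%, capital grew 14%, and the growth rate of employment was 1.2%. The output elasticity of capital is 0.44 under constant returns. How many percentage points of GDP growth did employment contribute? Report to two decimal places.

0.67 pp

Labor's share = 1 − 0.44 = 0.56.
Contribution = share × growth = 0.56 × 1.2 = 0.672 pp.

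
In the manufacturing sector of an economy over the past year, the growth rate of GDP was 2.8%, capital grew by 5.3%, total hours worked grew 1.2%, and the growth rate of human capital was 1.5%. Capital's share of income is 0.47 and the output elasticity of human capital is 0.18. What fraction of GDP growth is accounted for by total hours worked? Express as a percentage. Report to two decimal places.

Labor's share = 1 − 0.47 − 0.18 = 0.35.
Total hours worked contributed 0.35 × 1.2 = 0.42 pp.
Share of growth = 0.42 / 2.8 × 100 = 15%.

Total hours worked accounted for 15.00% of growth.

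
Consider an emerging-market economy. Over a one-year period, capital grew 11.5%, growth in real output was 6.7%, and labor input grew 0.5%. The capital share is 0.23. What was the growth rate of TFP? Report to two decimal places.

3.67%

Labor's share = 1 − 0.23 = 0.77.
Capital: 0.23 × 11.5 = 2.645 pp.
Labor input: 0.77 × 0.5 = 0.385 pp.
TFP growth = 6.7 − 3.03 = 3.67%.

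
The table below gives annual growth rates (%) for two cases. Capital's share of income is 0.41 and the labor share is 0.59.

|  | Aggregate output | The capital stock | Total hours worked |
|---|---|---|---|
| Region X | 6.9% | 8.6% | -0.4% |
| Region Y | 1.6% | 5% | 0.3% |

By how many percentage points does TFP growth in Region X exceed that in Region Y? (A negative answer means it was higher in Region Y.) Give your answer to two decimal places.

4.24 percentage points

Labor's share = 1 − 0.41 = 0.59.
Region X: TFP = 6.9 − 3.526 + 0.236 = 3.61%.
Region Y: TFP = 1.6 − 2.05 − 0.177 = -0.627%.
Difference = 3.61 − (-0.627) = 4.237 pp.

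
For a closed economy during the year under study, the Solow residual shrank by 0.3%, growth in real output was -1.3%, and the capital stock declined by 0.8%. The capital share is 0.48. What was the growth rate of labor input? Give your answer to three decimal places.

Labor's share = 1 − 0.48 = 0.52.
gY = gA + 0.48×(-0.8) + 0.52×g.
0.52×g = -1.3 + 0.3 + 0.384 = -0.616.
g = -0.616 / 0.52 = -1.18462%.

-1.185%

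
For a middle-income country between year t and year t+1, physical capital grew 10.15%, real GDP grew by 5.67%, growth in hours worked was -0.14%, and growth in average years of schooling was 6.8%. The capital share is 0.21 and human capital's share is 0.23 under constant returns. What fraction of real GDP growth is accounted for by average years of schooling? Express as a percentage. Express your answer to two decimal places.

Average years of schooling accounted for 27.58% of growth.

Average years of schooling contributed 0.23 × 6.8 = 1.564 pp.
Share of growth = 1.564 / 5.67 × 100 = 27.5838%.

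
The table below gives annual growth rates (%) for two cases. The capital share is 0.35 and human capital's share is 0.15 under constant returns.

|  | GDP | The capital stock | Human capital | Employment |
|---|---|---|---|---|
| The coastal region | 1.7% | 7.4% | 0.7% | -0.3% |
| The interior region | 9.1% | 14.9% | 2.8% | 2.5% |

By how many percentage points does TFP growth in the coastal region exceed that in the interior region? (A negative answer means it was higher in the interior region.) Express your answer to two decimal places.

Labor's share = 1 − 0.35 − 0.15 = 0.5.
The coastal region: TFP = 1.7 − 2.59 − 0.105 + 0.15 = -0.845%.
The interior region: TFP = 9.1 − 5.215 − 0.42 − 1.25 = 2.215%.
Difference = -0.845 − (2.215) = -3.06 pp.

-3.06 percentage points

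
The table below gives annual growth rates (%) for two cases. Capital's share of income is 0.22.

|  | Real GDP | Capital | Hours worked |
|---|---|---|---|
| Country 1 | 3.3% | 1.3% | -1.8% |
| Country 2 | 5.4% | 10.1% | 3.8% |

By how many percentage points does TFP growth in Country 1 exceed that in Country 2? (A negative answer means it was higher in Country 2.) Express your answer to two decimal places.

4.20 percentage points

Labor's share = 1 − 0.22 = 0.78.
Country 1: TFP = 3.3 − 0.286 + 1.404 = 4.418%.
Country 2: TFP = 5.4 − 2.222 − 2.964 = 0.214%.
Difference = 4.418 − (0.214) = 4.204 pp.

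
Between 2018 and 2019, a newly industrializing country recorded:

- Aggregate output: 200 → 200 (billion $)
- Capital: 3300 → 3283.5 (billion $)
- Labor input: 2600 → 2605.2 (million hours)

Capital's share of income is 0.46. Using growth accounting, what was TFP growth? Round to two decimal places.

0.12%

Aggregate output growth = (200 − 200) / 200 = 0%.
Capital growth = (3283.5 − 3300) / 3300 = -0.5%.
Labor input growth = (2605.2 − 2600) / 2600 = 0.2%.
Labor's share = 1 − 0.46 = 0.54.
Capital: 0.46 × (-0.5) = -0.23 pp.
Labor input: 0.54 × 0.2 = 0.108 pp.
TFP growth = 0 + 0.122 = 0.122%.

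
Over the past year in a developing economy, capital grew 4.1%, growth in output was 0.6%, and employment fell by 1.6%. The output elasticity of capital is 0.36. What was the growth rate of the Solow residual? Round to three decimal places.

0.148%

Labor's share = 1 − 0.36 = 0.64.
Capital: 0.36 × 4.1 = 1.476 pp.
Employment: 0.64 × (-1.6) = -1.024 pp.
TFP growth = 0.6 − 0.452 = 0.148%.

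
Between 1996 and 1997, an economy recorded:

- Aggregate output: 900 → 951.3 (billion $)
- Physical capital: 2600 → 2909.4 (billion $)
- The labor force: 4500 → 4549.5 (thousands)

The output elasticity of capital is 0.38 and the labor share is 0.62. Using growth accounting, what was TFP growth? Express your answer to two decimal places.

Aggregate output growth = (951.3 − 900) / 900 = 5.7%.
Physical capital growth = (2909.4 − 2600) / 2600 = 11.9%.
The labor force growth = (4549.5 − 4500) / 4500 = 1.1%.
Labor's share = 1 − 0.38 = 0.62.
Physical capital: 0.38 × 11.9 = 4.522 pp.
The labor force: 0.62 × 1.1 = 0.682 pp.
TFP growth = 5.7 − 5.204 = 0.496%.

TFP growth was 0.50%.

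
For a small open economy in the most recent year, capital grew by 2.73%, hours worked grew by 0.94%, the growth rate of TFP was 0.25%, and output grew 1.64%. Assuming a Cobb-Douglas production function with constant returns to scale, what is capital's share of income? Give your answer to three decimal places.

α = 0.251

gY = gA + α·gK + (1−α)·gL, so gY − gA − gL = α(gK − gL).
1.64 − 0.25 − 0.94 = α × (2.73 − 0.94).
0.45 = 1.79 α, so α = 0.2514.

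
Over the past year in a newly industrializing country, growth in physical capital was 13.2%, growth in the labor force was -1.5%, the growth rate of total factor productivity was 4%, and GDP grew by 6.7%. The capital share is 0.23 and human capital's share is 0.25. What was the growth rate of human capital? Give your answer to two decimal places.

1.78%

Labor's share = 1 − 0.23 − 0.25 = 0.52.
gY = gA + 0.23×13.2 + 0.52×(-1.5) + 0.25×g.
0.25×g = 6.7 − 4 − 2.256 = 0.444.
g = 0.444 / 0.25 = 1.776%.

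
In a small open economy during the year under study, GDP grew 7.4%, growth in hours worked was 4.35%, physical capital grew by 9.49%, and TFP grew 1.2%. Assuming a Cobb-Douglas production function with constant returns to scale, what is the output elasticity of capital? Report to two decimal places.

α = 0.36

gY = gA + α·gK + (1−α)·gL, so gY − gA − gL = α(gK − gL).
7.4 − 1.2 − 4.35 = α × (9.49 − 4.35).
1.85 = 5.14 α, so α = 0.3599.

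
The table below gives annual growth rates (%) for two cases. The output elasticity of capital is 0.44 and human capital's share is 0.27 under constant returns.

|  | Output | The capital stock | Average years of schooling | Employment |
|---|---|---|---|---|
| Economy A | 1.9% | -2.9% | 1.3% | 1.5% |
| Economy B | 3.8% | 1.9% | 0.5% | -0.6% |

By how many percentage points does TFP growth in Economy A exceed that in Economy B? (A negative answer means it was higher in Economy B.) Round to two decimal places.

-0.61 percentage points

Labor's share = 1 − 0.44 − 0.27 = 0.29.
Economy A: TFP = 1.9 + 1.276 − 0.351 − 0.435 = 2.39%.
Economy B: TFP = 3.8 − 0.836 − 0.135 + 0.174 = 3.003%.
Difference = 2.39 − (3.003) = -0.613 pp.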